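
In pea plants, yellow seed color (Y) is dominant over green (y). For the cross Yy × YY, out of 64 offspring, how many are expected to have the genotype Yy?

Punnett square for Yy × YY:
Offspring genotypes: 2 YY, 2 Yy
Total offspring: 4
Count with target: 2
Probability: 2/4 = 1/2
Expected count = 1/2 × 64 = 32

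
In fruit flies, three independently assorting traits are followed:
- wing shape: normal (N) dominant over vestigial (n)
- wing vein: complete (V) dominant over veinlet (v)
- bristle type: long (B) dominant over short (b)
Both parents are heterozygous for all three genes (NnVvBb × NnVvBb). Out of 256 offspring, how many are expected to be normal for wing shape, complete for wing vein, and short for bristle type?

Trihybrid cross: NnVvBb × NnVvBb
Each trait segregates independently with a 3:1 phenotypic ratio, so each gene contributes 3/4 (dominant) or 1/4 (recessive).
Target: normal (wing shape), complete (wing vein), short (bristle type)
Probability = product of independent per-trait probabilities
= 3/4 × 3/4 × 1/4 = 9/64
Expected count = 9/64 × 256 = 36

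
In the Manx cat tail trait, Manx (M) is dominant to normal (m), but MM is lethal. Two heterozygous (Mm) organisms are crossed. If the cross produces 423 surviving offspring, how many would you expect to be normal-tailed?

Cross: Mm × Mm
Punnett square offspring (before lethality): 1 MM, 2 Mm, 1 mm
The MM genotype is lethal (embryos die); surviving offspring: 2 Mm, 1 mm
normal-tailed: 1 out of 3 → fraction 1/3
Expected count = 1/3 × 423 = 141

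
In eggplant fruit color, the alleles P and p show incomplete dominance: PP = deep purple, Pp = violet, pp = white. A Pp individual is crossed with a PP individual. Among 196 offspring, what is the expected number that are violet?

Punnett square for Pp × PP:
Offspring genotypes: 2 PP, 2 Pp
Phenotype counts: 2 deep purple, 2 violet
violet: 2 out of 4 → fraction 1/2
Expected count = 1/2 × 196 = 98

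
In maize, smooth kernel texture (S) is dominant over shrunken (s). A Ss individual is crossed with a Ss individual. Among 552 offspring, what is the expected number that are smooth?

Punnett square for Ss × Ss:
Offspring genotypes: 1 SS, 2 Ss, 1 ss
smooth: 3, shrunken: 1
smooth: 3 out of 4 → fraction 3/4
Expected count = 3/4 × 552 = 414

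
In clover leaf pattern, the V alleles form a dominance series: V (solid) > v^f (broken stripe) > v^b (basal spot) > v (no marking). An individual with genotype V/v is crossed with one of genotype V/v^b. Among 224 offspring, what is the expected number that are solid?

Cross: V/v × V/v^b
Allele dominance: V > v^f > v^b > v
Offspring genotypes: 1 V/V, 1 V/v^b, 1 V/v, 1 v^b/v
Phenotype counts: 3 solid, 1 basal spot
solid: 3 out of 4 → fraction 3/4
Expected count = 3/4 × 224 = 168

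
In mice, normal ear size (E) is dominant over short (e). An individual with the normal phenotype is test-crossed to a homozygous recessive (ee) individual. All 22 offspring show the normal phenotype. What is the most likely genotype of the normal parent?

Test cross: ? × ee
All offspring are normal.
If the unknown parent were heterozygous (Ee), about half of 22 offspring would be short; none are. The unknown parent is most likely homozygous dominant (EE).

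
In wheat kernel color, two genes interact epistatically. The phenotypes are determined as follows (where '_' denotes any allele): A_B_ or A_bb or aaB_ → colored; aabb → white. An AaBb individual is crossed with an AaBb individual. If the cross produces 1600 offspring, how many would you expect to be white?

Cross: AaBb × AaBb — consider each gene separately:
A gene: Aa × Aa → 1 AA, 2 Aa, 1 aa → 3 A_ : 1 aa (out of 4)
B gene: Bb × Bb → 1 BB, 2 Bb, 1 bb → 3 B_ : 1 bb (out of 4)
Genotype classes (out of 4 × 4 = 16): A_B_ = 3×3 = 9; A_bb = 3×1 = 3; aaB_ = 1×3 = 3; aabb = 1×1 = 1
Apply the phenotype rules: A_B_ (9) + A_bb (3) + aaB_ (3) → colored; aabb (1) → white
Phenotype counts (out of 16): 15 colored, 1 white
white: 1 out of 16 → fraction 1/16
Expected count = 1/16 × 1600 = 100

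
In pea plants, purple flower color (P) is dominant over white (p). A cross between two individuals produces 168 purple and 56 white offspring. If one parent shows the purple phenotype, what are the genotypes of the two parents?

Observed offspring: 168 purple, 56 white
The observed ratio simplifies to 3:1. White (pp) offspring appear, so each parent must contribute one p allele. The parent stated to show purple carries P, so it is Pp. The other parent is then either Pp or pp: Pp × pp would give a 1:1 split, whereas Pp × Pp gives 3:1 — matching the data. So both parents are heterozygous (Pp × Pp).
Parent genotypes: Pp × Pp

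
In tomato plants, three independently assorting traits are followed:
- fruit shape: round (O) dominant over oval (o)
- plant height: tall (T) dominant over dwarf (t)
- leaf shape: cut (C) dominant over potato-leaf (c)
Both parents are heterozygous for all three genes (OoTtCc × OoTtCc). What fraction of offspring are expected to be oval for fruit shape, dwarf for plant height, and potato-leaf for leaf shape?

Trihybrid cross: OoTtCc × OoTtCc
Each trait segregates independently with a 3:1 phenotypic ratio, so each gene contributes 3/4 (dominant) or 1/4 (recessive).
Target: oval (fruit shape), dwarf (plant height), potato-leaf (leaf shape)
Probability = product of independent per-trait probabilities
= 1/4 × 1/4 × 1/4 = 1/64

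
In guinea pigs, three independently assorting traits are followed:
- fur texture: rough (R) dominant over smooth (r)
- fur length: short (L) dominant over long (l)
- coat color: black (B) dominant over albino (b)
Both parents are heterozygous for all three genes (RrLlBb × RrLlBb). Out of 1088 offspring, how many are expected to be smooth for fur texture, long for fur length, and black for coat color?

Trihybrid cross: RrLlBb × RrLlBb
Each trait segregates independently with a 3:1 phenotypic ratio, so each gene contributes 3/4 (dominant) or 1/4 (recessive).
Target: smooth (fur texture), long (fur length), black (coat color)
Probability = product of independent per-trait probabilities
= 1/4 × 1/4 × 3/4 = 3/64
Expected count = 3/64 × 1088 = 51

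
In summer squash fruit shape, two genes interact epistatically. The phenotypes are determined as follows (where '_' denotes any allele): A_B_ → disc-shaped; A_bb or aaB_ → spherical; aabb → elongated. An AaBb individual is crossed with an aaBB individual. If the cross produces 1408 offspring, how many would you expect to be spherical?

Cross: AaBb × aaBB — consider each gene separately:
A gene: Aa × aa → 2 Aa, 2 aa → 2 A_ : 2 aa (out of 4)
B gene: Bb × BB → 2 BB, 2 Bb → 4 B_ (out of 4)
Genotype classes (out of 4 × 4 = 16): A_B_ = 2×4 = 8; aaB_ = 2×4 = 8
Apply the phenotype rules: A_B_ (8) → disc-shaped; aaB_ (8) → spherical
Phenotype counts (out of 16): 8 disc-shaped, 8 spherical
spherical: 8 out of 16 → fraction 1/2
Expected count = 1/2 × 1408 = 704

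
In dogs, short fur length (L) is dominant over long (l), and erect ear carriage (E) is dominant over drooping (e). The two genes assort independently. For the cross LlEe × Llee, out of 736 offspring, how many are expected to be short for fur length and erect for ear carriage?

Dihybrid cross LlEe × Llee — consider each gene separately:
fur length: Ll × Ll → 1 LL, 2 Ll, 1 ll → 3 L_ : 1 ll (out of 4)
ear carriage: Ee × ee → 2 Ee, 2 ee → 2 E_ : 2 ee (out of 4)
Looking for: short (L_) and erect (E_)
P(short) = 3/4, P(erect) = 2/4
P(both) = 3/4 × 2/4 = 6/16 = 3/8
Expected count = 3/8 × 736 = 276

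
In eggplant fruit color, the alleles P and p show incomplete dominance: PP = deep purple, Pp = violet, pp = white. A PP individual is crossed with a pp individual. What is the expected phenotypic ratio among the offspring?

Punnett square for PP × pp:
Offspring genotypes: 4 Pp
Phenotype counts: 4 violet
Ratio: all violet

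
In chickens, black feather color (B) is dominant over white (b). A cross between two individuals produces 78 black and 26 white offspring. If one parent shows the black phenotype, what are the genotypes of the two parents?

Observed offspring: 78 black, 26 white
The observed ratio simplifies to 3:1. White (bb) offspring appear, so each parent must contribute one b allele. The parent stated to show black carries B, so it is Bb. The other parent is then either Bb or bb: Bb × bb would give a 1:1 split, whereas Bb × Bb gives 3:1 — matching the data. So both parents are heterozygous (Bb × Bb).
Parent genotypes: Bb × Bb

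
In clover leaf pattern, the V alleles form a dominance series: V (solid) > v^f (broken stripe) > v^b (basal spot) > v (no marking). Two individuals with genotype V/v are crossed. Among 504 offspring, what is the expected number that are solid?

Cross: V/v × V/v
Allele dominance: V > v^f > v^b > v
Offspring genotypes: 1 V/V, 2 V/v, 1 v/v
Phenotype counts: 3 solid, 1 unmarked
solid: 3 out of 4 → fraction 3/4
Expected count = 3/4 × 504 = 378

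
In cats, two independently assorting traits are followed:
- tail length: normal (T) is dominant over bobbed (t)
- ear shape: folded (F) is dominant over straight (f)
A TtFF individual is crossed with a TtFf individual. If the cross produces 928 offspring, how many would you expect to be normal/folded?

Dihybrid cross TtFF × TtFf — consider each gene separately:
tail length: Tt × Tt → 1 TT, 2 Tt, 1 tt → 3 T_ : 1 tt (out of 4)
ear shape: FF × Ff → 2 FF, 2 Ff → 4 F_ (out of 4)
Combine (counts out of 4 × 4 = 16): normal/folded (T_F_) = 3×4 = 12; bobbed/folded (ttF_) = 1×4 = 4
Phenotype counts (out of 16): 12 normal/folded, 4 bobbed/folded
normal/folded: 12 out of 16 → fraction 3/4
Expected count = 3/4 × 928 = 696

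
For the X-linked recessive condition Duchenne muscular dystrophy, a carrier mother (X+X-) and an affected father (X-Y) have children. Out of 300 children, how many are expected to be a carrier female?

Cross: X+X- × X-Y
Offspring: 1 X+X-, 1 X+Y, 1 X-X-, 1 X-Y
Probability of a carrier female: 1/4
Expected count = 1/4 × 300 = 75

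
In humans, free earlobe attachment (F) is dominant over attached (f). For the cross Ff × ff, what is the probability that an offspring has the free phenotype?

Punnett square for Ff × ff:
Offspring genotypes: 2 Ff, 2 ff
Total offspring: 4
Count with target: 2
Probability: 2/4 = 1/2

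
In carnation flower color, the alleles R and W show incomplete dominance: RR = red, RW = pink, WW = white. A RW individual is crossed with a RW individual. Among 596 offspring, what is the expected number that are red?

Punnett square for RW × RW:
Offspring genotypes: 1 RR, 2 RW, 1 WW
Phenotype counts: 1 red, 2 pink, 1 white
red: 1 out of 4 → fraction 1/4
Expected count = 1/4 × 596 = 149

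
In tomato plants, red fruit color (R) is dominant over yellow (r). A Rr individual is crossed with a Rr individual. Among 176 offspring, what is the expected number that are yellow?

Punnett square for Rr × Rr:
Offspring genotypes: 1 RR, 2 Rr, 1 rr
red: 3, yellow: 1
yellow: 1 out of 4 → fraction 1/4
Expected count = 1/4 × 176 = 44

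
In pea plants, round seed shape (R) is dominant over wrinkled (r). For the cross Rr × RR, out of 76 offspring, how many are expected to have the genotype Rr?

Punnett square for Rr × RR:
Offspring genotypes: 2 RR, 2 Rr
Total offspring: 4
Count with target: 2
Probability: 2/4 = 1/2
Expected count = 1/2 × 76 = 38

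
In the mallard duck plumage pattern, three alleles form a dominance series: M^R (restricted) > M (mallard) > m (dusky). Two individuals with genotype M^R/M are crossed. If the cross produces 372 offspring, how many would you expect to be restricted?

Cross: M^R/M × M^R/M
Allele dominance: M^R > M > m
Offspring genotypes: 1 M^R/M^R, 2 M^R/M, 1 M/M
Phenotype counts: 3 restricted, 1 mallard
restricted: 3 out of 4 → fraction 3/4
Expected count = 3/4 × 372 = 279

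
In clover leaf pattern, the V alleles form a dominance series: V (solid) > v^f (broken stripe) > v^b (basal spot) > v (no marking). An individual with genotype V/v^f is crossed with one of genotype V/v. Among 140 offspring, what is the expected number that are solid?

Cross: V/v^f × V/v
Allele dominance: V > v^f > v^b > v
Offspring genotypes: 1 V/V, 1 V/v, 1 V/v^f, 1 v^f/v
Phenotype counts: 3 solid, 1 broken stripe
solid: 3 out of 4 → fraction 3/4
Expected count = 3/4 × 140 = 105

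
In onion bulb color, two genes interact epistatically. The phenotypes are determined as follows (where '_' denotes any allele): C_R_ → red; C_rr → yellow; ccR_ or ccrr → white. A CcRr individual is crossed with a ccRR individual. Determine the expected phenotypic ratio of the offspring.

Cross: CcRr × ccRR — consider each gene separately:
C gene: Cc × cc → 2 Cc, 2 cc → 2 C_ : 2 cc (out of 4)
R gene: Rr × RR → 2 RR, 2 Rr → 4 R_ (out of 4)
Genotype classes (out of 4 × 4 = 16): C_R_ = 2×4 = 8; ccR_ = 2×4 = 8
Apply the phenotype rules: C_R_ (8) → red; ccR_ (8) → white
Phenotype counts (out of 16): 8 red, 8 white
Ratio: 1 red : 1 white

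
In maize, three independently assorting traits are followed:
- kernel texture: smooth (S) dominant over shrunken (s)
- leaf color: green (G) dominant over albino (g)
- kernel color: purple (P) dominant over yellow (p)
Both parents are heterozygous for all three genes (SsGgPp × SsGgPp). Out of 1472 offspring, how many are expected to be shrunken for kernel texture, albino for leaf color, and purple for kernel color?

Trihybrid cross: SsGgPp × SsGgPp
Each trait segregates independently with a 3:1 phenotypic ratio, so each gene contributes 3/4 (dominant) or 1/4 (recessive).
Target: shrunken (kernel texture), albino (leaf color), purple (kernel color)
Probability = product of independent per-trait probabilities
= 1/4 × 1/4 × 3/4 = 3/64
Expected count = 3/64 × 1472 = 69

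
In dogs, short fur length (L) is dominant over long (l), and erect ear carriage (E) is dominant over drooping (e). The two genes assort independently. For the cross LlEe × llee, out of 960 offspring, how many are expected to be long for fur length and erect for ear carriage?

Dihybrid cross LlEe × llee — consider each gene separately:
fur length: Ll × ll → 2 Ll, 2 ll → 2 L_ : 2 ll (out of 4)
ear carriage: Ee × ee → 2 Ee, 2 ee → 2 E_ : 2 ee (out of 4)
Looking for: long (ll) and erect (E_)
P(long) = 2/4, P(erect) = 2/4
P(both) = 2/4 × 2/4 = 4/16 = 1/4
Expected count = 1/4 × 960 = 240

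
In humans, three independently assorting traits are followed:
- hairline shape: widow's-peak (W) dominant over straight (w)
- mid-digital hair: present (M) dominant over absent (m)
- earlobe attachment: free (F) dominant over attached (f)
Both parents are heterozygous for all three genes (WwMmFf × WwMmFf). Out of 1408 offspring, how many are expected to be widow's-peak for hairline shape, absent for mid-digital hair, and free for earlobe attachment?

Trihybrid cross: WwMmFf × WwMmFf
Each trait segregates independently with a 3:1 phenotypic ratio, so each gene contributes 3/4 (dominant) or 1/4 (recessive).
Target: widow's-peak (hairline shape), absent (mid-digital hair), free (earlobe attachment)
Probability = product of independent per-trait probabilities
= 3/4 × 1/4 × 3/4 = 9/64
Expected count = 9/64 × 1408 = 198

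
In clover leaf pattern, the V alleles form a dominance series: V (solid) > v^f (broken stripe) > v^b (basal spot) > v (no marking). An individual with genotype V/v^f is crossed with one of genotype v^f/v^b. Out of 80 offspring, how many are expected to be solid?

Cross: V/v^f × v^f/v^b
Allele dominance: V > v^f > v^b > v
Offspring genotypes: 1 V/v^f, 1 V/v^b, 1 v^f/v^f, 1 v^f/v^b
Phenotype counts: 2 solid, 2 broken stripe
solid: 2 out of 4 → fraction 1/2
Expected count = 1/2 × 80 = 40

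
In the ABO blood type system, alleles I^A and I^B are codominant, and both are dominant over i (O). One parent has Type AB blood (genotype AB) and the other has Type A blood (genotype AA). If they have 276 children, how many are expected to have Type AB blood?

Cross: AB × AA
Possible offspring genotypes: 2 AA, 2 AB
Blood type counts: 2 Type A, 2 Type AB
Probability of Type AB: 2/4 = 1/2
Expected count = 1/2 × 276 = 138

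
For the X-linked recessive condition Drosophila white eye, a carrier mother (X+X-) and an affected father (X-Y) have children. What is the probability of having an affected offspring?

Cross: X+X- × X-Y
Offspring: 1 X+X-, 1 X+Y, 1 X-X-, 1 X-Y
Probability of an affected offspring: 2/4 = 1/2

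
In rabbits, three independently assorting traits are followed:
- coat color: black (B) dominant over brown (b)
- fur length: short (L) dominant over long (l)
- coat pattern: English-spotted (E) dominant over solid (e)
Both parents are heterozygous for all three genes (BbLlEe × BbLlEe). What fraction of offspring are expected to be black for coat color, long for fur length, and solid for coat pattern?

Trihybrid cross: BbLlEe × BbLlEe
Each trait segregates independently with a 3:1 phenotypic ratio, so each gene contributes 3/4 (dominant) or 1/4 (recessive).
Target: black (coat color), long (fur length), solid (coat pattern)
Probability = product of independent per-trait probabilities
= 3/4 × 1/4 × 1/4 = 3/64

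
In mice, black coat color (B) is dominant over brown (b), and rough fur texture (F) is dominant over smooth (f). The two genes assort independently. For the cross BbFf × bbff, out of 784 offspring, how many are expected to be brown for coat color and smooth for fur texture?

Dihybrid cross BbFf × bbff — consider each gene separately:
coat color: Bb × bb → 2 Bb, 2 bb → 2 B_ : 2 bb (out of 4)
fur texture: Ff × ff → 2 Ff, 2 ff → 2 F_ : 2 ff (out of 4)
Looking for: brown (bb) and smooth (ff)
P(brown) = 2/4, P(smooth) = 2/4
P(both) = 2/4 × 2/4 = 4/16 = 1/4
Expected count = 1/4 × 784 = 196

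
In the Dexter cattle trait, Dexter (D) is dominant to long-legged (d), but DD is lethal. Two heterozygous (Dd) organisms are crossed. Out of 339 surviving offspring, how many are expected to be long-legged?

Cross: Dd × Dd
Punnett square offspring (before lethality): 1 DD, 2 Dd, 1 dd
The DD genotype is lethal (embryos die); surviving offspring: 2 Dd, 1 dd
long-legged: 1 out of 3 → fraction 1/3
Expected count = 1/3 × 339 = 113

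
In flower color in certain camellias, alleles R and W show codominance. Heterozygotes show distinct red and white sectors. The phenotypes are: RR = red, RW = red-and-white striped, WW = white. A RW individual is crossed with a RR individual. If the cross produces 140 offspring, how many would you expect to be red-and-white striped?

Punnett square for RW × RR:
Offspring genotypes: 2 RR, 2 RW
Phenotype counts: 2 red, 2 red-and-white striped
red-and-white striped: 2 out of 4 → fraction 1/2
Expected count = 1/2 × 140 = 70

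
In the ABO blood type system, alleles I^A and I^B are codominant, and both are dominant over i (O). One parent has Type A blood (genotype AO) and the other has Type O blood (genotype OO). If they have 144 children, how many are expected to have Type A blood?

Cross: AO × OO
Possible offspring genotypes: 2 AO, 2 OO
Blood type counts: 2 Type A, 2 Type O
Probability of Type A: 2/4 = 1/2
Expected count = 1/2 × 144 = 72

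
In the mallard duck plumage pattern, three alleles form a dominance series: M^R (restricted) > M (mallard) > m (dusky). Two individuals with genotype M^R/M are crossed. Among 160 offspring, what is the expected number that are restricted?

Cross: M^R/M × M^R/M
Allele dominance: M^R > M > m
Offspring genotypes: 1 M^R/M^R, 2 M^R/M, 1 M/M
Phenotype counts: 3 restricted, 1 mallard
restricted: 3 out of 4 → fraction 3/4
Expected count = 3/4 × 160 = 120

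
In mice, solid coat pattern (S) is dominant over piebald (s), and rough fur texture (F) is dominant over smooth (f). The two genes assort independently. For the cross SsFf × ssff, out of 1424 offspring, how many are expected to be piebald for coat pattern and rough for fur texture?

Dihybrid cross SsFf × ssff — consider each gene separately:
coat pattern: Ss × ss → 2 Ss, 2 ss → 2 S_ : 2 ss (out of 4)
fur texture: Ff × ff → 2 Ff, 2 ff → 2 F_ : 2 ff (out of 4)
Looking for: piebald (ss) and rough (F_)
P(piebald) = 2/4, P(rough) = 2/4
P(both) = 2/4 × 2/4 = 4/16 = 1/4
Expected count = 1/4 × 1424 = 356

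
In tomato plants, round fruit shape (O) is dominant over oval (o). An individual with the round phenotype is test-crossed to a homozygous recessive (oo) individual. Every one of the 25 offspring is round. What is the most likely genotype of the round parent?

Test cross: ? × oo
All offspring are round.
If the unknown parent were heterozygous (Oo), about half of 25 offspring would be oval; none are. The unknown parent is most likely homozygous dominant (OO).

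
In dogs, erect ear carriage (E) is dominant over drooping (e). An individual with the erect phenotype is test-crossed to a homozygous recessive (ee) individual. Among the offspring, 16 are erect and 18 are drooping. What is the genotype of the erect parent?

Test cross: ? × ee
Offspring: 16 erect, 18 drooping — approximately 1:1.
A 1:1 ratio in a test cross indicates the unknown parent is heterozygous (Ee).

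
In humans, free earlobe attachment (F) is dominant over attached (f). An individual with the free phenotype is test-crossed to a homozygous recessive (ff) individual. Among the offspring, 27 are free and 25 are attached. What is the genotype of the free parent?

Test cross: ? × ff
Offspring: 27 free, 25 attached — approximately 1:1.
A 1:1 ratio in a test cross indicates the unknown parent is heterozygous (Ff).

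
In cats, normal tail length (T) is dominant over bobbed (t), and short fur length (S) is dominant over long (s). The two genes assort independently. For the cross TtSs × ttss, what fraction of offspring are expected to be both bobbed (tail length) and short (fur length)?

Dihybrid cross TtSs × ttss — consider each gene separately:
tail length: Tt × tt → 2 Tt, 2 tt → 2 T_ : 2 tt (out of 4)
fur length: Ss × ss → 2 Ss, 2 ss → 2 S_ : 2 ss (out of 4)
Looking for: bobbed (tt) and short (S_)
P(bobbed) = 2/4, P(short) = 2/4
P(both) = 2/4 × 2/4 = 4/16 = 1/4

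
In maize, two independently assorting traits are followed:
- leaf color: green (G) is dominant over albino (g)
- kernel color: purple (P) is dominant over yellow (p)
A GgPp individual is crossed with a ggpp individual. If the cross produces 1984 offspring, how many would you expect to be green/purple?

Dihybrid cross GgPp × ggpp — consider each gene separately:
leaf color: Gg × gg → 2 Gg, 2 gg → 2 G_ : 2 gg (out of 4)
kernel color: Pp × pp → 2 Pp, 2 pp → 2 P_ : 2 pp (out of 4)
Combine (counts out of 4 × 4 = 16): green/purple (G_P_) = 2×2 = 4; green/yellow (G_pp) = 2×2 = 4; albino/purple (ggP_) = 2×2 = 4; albino/yellow (ggpp) = 2×2 = 4
Phenotype counts (out of 16): 4 green/purple, 4 green/yellow, 4 albino/purple, 4 albino/yellow
green/purple: 4 out of 16 → fraction 1/4
Expected count = 1/4 × 1984 = 496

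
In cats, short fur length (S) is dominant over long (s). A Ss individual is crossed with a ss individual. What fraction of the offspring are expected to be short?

Punnett square for Ss × ss:
Offspring genotypes: 2 Ss, 2 ss
short: 2, long: 2
short: 2 out of 4
Probability: 2/4 = 1/2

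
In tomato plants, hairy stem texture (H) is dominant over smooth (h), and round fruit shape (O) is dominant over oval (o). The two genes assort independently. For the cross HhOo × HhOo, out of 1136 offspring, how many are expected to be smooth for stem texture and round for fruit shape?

Dihybrid cross HhOo × HhOo — consider each gene separately:
stem texture: Hh × Hh → 1 HH, 2 Hh, 1 hh → 3 H_ : 1 hh (out of 4)
fruit shape: Oo × Oo → 1 OO, 2 Oo, 1 oo → 3 O_ : 1 oo (out of 4)
Looking for: smooth (hh) and round (O_)
P(smooth) = 1/4, P(round) = 3/4
P(both) = 1/4 × 3/4 = 3/16
Expected count = 3/16 × 1136 = 213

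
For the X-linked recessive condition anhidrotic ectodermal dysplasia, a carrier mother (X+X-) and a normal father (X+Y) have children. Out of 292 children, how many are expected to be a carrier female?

Cross: X+X- × X+Y
Offspring: 1 X+X+, 1 X+Y, 1 X+X-, 1 X-Y
Probability of a carrier female: 1/4
Expected count = 1/4 × 292 = 73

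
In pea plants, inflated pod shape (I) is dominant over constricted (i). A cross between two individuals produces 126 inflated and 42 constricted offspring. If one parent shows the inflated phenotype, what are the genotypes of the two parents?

Observed offspring: 126 inflated, 42 constricted
The observed ratio simplifies to 3:1. Constricted (ii) offspring appear, so each parent must contribute one i allele. The parent stated to show inflated carries I, so it is Ii. The other parent is then either Ii or ii: Ii × ii would give a 1:1 split, whereas Ii × Ii gives 3:1 — matching the data. So both parents are heterozygous (Ii × Ii).
Parent genotypes: Ii × Ii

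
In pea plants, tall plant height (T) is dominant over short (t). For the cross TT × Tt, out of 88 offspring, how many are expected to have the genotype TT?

Punnett square for TT × Tt:
Offspring genotypes: 2 TT, 2 Tt
Total offspring: 4
Count with target: 2
Probability: 2/4 = 1/2
Expected count = 1/2 × 88 = 44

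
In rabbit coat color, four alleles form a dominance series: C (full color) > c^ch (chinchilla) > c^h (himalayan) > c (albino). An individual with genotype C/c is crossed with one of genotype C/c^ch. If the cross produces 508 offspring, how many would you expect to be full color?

Cross: C/c × C/c^ch
Allele dominance: C > c^ch > c^h > c
Offspring genotypes: 1 C/C, 1 C/c^ch, 1 C/c, 1 c^ch/c
Phenotype counts: 3 full color, 1 chinchilla
full color: 3 out of 4 → fraction 3/4
Expected count = 3/4 × 508 = 381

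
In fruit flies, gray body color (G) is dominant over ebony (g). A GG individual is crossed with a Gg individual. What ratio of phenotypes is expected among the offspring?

Punnett square for GG × Gg:
Offspring genotypes: 2 GG, 2 Gg
gray: 4, ebony: 0
Ratio: all gray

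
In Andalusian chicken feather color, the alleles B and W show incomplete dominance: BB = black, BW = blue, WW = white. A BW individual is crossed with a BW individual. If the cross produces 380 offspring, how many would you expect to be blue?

Punnett square for BW × BW:
Offspring genotypes: 1 BB, 2 BW, 1 WW
Phenotype counts: 1 black, 2 blue, 1 white
blue: 2 out of 4 → fraction 1/2
Expected count = 1/2 × 380 = 190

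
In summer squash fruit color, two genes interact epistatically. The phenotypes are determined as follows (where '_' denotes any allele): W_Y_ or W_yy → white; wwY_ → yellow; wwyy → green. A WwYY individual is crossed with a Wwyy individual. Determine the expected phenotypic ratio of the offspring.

Cross: WwYY × Wwyy — consider each gene separately:
W gene: Ww × Ww → 1 WW, 2 Ww, 1 ww → 3 W_ : 1 ww (out of 4)
Y gene: YY × yy → 4 Yy → 4 Y_ (out of 4)
Genotype classes (out of 4 × 4 = 16): W_Y_ = 3×4 = 12; wwY_ = 1×4 = 4
Apply the phenotype rules: W_Y_ (12) → white; wwY_ (4) → yellow
Phenotype counts (out of 16): 12 white, 4 yellow
Ratio: 3 white : 1 yellow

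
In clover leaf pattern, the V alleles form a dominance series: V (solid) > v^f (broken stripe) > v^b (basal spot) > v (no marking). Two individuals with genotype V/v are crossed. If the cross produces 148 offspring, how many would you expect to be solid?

Cross: V/v × V/v
Allele dominance: V > v^f > v^b > v
Offspring genotypes: 1 V/V, 2 V/v, 1 v/v
Phenotype counts: 3 solid, 1 unmarked
solid: 3 out of 4 → fraction 3/4
Expected count = 3/4 × 148 = 111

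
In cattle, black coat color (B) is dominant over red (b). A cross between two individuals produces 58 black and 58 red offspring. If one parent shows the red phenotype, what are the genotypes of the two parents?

Observed offspring: 58 black, 58 red
The observed ratio simplifies to 1:1. One parent shows red, so its genotype must be bb. A 1:1 offspring split requires the other parent to be heterozygous (Bb).
Parent genotypes: bb × Bb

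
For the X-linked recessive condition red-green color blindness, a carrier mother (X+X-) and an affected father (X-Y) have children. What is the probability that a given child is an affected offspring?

Cross: X+X- × X-Y
Offspring: 1 X+X-, 1 X+Y, 1 X-X-, 1 X-Y
Probability of an affected offspring: 2/4 = 1/2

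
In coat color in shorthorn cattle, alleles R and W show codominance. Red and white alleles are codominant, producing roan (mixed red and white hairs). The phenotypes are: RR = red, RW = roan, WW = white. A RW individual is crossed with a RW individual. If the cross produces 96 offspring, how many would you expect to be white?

Punnett square for RW × RW:
Offspring genotypes: 1 RR, 2 RW, 1 WW
Phenotype counts: 1 red, 2 roan, 1 white
white: 1 out of 4 → fraction 1/4
Expected count = 1/4 × 96 = 24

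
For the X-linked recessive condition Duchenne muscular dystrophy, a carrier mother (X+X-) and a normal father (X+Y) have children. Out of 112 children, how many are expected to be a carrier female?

Cross: X+X- × X+Y
Offspring: 1 X+X+, 1 X+Y, 1 X+X-, 1 X-Y
Probability of a carrier female: 1/4
Expected count = 1/4 × 112 = 28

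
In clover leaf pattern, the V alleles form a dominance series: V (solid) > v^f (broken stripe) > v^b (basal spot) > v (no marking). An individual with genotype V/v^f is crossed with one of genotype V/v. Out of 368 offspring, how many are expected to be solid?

Cross: V/v^f × V/v
Allele dominance: V > v^f > v^b > v
Offspring genotypes: 1 V/V, 1 V/v, 1 V/v^f, 1 v^f/v
Phenotype counts: 3 solid, 1 broken stripe
solid: 3 out of 4 → fraction 3/4
Expected count = 3/4 × 368 = 276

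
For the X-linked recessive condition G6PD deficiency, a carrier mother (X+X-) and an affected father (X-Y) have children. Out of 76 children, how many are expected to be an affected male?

Cross: X+X- × X-Y
Offspring: 1 X+X-, 1 X+Y, 1 X-X-, 1 X-Y
Probability of an affected male: 1/4
Expected count = 1/4 × 76 = 19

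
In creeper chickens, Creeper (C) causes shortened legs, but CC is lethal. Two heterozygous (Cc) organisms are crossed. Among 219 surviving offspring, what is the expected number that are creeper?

Cross: Cc × Cc
Punnett square offspring (before lethality): 1 CC, 2 Cc, 1 cc
The CC genotype is lethal (embryos die); surviving offspring: 2 Cc, 1 cc
creeper: 2 out of 3 → fraction 2/3
Expected count = 2/3 × 219 = 146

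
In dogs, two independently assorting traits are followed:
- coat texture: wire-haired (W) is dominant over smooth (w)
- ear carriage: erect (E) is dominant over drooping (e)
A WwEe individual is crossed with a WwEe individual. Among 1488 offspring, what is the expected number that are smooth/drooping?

Dihybrid cross WwEe × WwEe — consider each gene separately:
coat texture: Ww × Ww → 1 WW, 2 Ww, 1 ww → 3 W_ : 1 ww (out of 4)
ear carriage: Ee × Ee → 1 EE, 2 Ee, 1 ee → 3 E_ : 1 ee (out of 4)
Combine (counts out of 4 × 4 = 16): wire-haired/erect (W_E_) = 3×3 = 9; wire-haired/drooping (W_ee) = 3×1 = 3; smooth/erect (wwE_) = 1×3 = 3; smooth/drooping (wwee) = 1×1 = 1
Phenotype counts (out of 16): 9 wire-haired/erect, 3 wire-haired/drooping, 3 smooth/erect, 1 smooth/drooping
smooth/drooping: 1 out of 16 → fraction 1/16
Expected count = 1/16 × 1488 = 93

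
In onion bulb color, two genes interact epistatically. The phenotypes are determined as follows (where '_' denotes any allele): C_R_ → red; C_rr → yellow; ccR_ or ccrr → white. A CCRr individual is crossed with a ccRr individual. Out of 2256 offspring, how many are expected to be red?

Cross: CCRr × ccRr — consider each gene separately:
C gene: CC × cc → 4 Cc → 4 C_ (out of 4)
R gene: Rr × Rr → 1 RR, 2 Rr, 1 rr → 3 R_ : 1 rr (out of 4)
Genotype classes (out of 4 × 4 = 16): C_R_ = 4×3 = 12; C_rr = 4×1 = 4
Apply the phenotype rules: C_R_ (12) → red; C_rr (4) → yellow
Phenotype counts (out of 16): 12 red, 4 yellow
red: 12 out of 16 → fraction 3/4
Expected count = 3/4 × 2256 = 1692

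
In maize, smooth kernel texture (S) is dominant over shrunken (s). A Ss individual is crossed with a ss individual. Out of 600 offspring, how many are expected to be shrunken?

Punnett square for Ss × ss:
Offspring genotypes: 2 Ss, 2 ss
smooth: 2, shrunken: 2
shrunken: 2 out of 4 → fraction 1/2
Expected count = 1/2 × 600 = 300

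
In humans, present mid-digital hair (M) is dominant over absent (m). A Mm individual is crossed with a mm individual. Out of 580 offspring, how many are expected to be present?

Punnett square for Mm × mm:
Offspring genotypes: 2 Mm, 2 mm
present: 2, absent: 2
present: 2 out of 4 → fraction 1/2
Expected count = 1/2 × 580 = 290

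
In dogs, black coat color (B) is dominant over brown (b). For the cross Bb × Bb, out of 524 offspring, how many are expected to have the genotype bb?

Punnett square for Bb × Bb:
Offspring genotypes: 1 BB, 2 Bb, 1 bb
Total offspring: 4
Count with target: 1
Probability: 1/4
Expected count = 1/4 × 524 = 131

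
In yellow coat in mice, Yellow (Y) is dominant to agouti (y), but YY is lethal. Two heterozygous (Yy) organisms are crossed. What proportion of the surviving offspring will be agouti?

Cross: Yy × Yy
Punnett square offspring (before lethality): 1 YY, 2 Yy, 1 yy
The YY genotype is lethal (embryos die); surviving offspring: 2 Yy, 1 yy
agouti: 1 out of 3
Probability: 1/3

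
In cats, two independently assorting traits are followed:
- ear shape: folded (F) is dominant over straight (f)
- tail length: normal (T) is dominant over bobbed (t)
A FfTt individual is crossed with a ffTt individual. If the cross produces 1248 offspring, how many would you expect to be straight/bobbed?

Dihybrid cross FfTt × ffTt — consider each gene separately:
ear shape: Ff × ff → 2 Ff, 2 ff → 2 F_ : 2 ff (out of 4)
tail length: Tt × Tt → 1 TT, 2 Tt, 1 tt → 3 T_ : 1 tt (out of 4)
Combine (counts out of 4 × 4 = 16): folded/normal (F_T_) = 2×3 = 6; folded/bobbed (F_tt) = 2×1 = 2; straight/normal (ffT_) = 2×3 = 6; straight/bobbed (fftt) = 2×1 = 2
Phenotype counts (out of 16): 6 folded/normal, 2 folded/bobbed, 6 straight/normal, 2 straight/bobbed
straight/bobbed: 2 out of 16 → fraction 1/8
Expected count = 1/8 × 1248 = 156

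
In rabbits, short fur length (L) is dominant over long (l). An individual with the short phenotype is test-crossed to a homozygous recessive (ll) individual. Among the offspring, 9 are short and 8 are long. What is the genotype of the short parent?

Test cross: ? × ll
Offspring: 9 short, 8 long — approximately 1:1.
A 1:1 ratio in a test cross indicates the unknown parent is heterozygous (Ll).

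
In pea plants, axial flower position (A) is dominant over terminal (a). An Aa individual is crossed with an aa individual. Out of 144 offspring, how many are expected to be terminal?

Punnett square for Aa × aa:
Offspring genotypes: 2 Aa, 2 aa
axial: 2, terminal: 2
terminal: 2 out of 4 → fraction 1/2
Expected count = 1/2 × 144 = 72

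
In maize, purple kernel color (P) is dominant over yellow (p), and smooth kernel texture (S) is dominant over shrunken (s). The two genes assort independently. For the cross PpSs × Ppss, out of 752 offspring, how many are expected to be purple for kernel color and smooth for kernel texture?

Dihybrid cross PpSs × Ppss — consider each gene separately:
kernel color: Pp × Pp → 1 PP, 2 Pp, 1 pp → 3 P_ : 1 pp (out of 4)
kernel texture: Ss × ss → 2 Ss, 2 ss → 2 S_ : 2 ss (out of 4)
Looking for: purple (P_) and smooth (S_)
P(purple) = 3/4, P(smooth) = 2/4
P(both) = 3/4 × 2/4 = 6/16 = 3/8
Expected count = 3/8 × 752 = 282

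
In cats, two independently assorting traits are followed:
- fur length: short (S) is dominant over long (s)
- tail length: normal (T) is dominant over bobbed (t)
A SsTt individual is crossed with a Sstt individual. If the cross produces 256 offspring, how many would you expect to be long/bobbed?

Dihybrid cross SsTt × Sstt — consider each gene separately:
fur length: Ss × Ss → 1 SS, 2 Ss, 1 ss → 3 S_ : 1 ss (out of 4)
tail length: Tt × tt → 2 Tt, 2 tt → 2 T_ : 2 tt (out of 4)
Combine (counts out of 4 × 4 = 16): short/normal (S_T_) = 3×2 = 6; short/bobbed (S_tt) = 3×2 = 6; long/normal (ssT_) = 1×2 = 2; long/bobbed (sstt) = 1×2 = 2
Phenotype counts (out of 16): 6 short/normal, 6 short/bobbed, 2 long/normal, 2 long/bobbed
long/bobbed: 2 out of 16 → fraction 1/8
Expected count = 1/8 × 256 = 32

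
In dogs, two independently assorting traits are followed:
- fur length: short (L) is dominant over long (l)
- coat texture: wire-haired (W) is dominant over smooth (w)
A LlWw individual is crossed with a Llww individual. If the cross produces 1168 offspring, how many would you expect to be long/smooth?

Dihybrid cross LlWw × Llww — consider each gene separately:
fur length: Ll × Ll → 1 LL, 2 Ll, 1 ll → 3 L_ : 1 ll (out of 4)
coat texture: Ww × ww → 2 Ww, 2 ww → 2 W_ : 2 ww (out of 4)
Combine (counts out of 4 × 4 = 16): short/wire-haired (L_W_) = 3×2 = 6; short/smooth (L_ww) = 3×2 = 6; long/wire-haired (llW_) = 1×2 = 2; long/smooth (llww) = 1×2 = 2
Phenotype counts (out of 16): 6 short/wire-haired, 6 short/smooth, 2 long/wire-haired, 2 long/smooth
long/smooth: 2 out of 16 → fraction 1/8
Expected count = 1/8 × 1168 = 146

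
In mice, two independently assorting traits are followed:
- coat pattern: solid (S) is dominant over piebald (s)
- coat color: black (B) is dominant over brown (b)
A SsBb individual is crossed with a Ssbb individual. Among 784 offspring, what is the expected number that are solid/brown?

Dihybrid cross SsBb × Ssbb — consider each gene separately:
coat pattern: Ss × Ss → 1 SS, 2 Ss, 1 ss → 3 S_ : 1 ss (out of 4)
coat color: Bb × bb → 2 Bb, 2 bb → 2 B_ : 2 bb (out of 4)
Combine (counts out of 4 × 4 = 16): solid/black (S_B_) = 3×2 = 6; solid/brown (S_bb) = 3×2 = 6; piebald/black (ssB_) = 1×2 = 2; piebald/brown (ssbb) = 1×2 = 2
Phenotype counts (out of 16): 6 solid/black, 6 solid/brown, 2 piebald/black, 2 piebald/brown
solid/brown: 6 out of 16 → fraction 3/8
Expected count = 3/8 × 784 = 294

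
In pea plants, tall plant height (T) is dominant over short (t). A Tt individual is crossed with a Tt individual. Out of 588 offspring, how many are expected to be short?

Punnett square for Tt × Tt:
Offspring genotypes: 1 TT, 2 Tt, 1 tt
tall: 3, short: 1
short: 1 out of 4 → fraction 1/4
Expected count = 1/4 × 588 = 147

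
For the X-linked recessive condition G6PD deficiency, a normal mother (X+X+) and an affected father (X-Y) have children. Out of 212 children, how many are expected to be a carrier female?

Cross: X+X+ × X-Y
Offspring: 2 X+X-, 2 X+Y
Probability of a carrier female: 2/4 = 1/2
Expected count = 1/2 × 212 = 106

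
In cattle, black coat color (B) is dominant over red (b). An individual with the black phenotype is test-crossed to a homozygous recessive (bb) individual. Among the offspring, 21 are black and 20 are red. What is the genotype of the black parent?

Test cross: ? × bb
Offspring: 21 black, 20 red — approximately 1:1.
A 1:1 ratio in a test cross indicates the unknown parent is heterozygous (Bb).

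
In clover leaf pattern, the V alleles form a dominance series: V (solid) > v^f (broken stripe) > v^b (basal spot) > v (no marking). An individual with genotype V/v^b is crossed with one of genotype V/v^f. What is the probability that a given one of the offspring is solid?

Cross: V/v^b × V/v^f
Allele dominance: V > v^f > v^b > v
Offspring genotypes: 1 V/V, 1 V/v^f, 1 V/v^b, 1 v^f/v^b
Phenotype counts: 3 solid, 1 broken stripe
solid: 3 out of 4
Probability: 3/4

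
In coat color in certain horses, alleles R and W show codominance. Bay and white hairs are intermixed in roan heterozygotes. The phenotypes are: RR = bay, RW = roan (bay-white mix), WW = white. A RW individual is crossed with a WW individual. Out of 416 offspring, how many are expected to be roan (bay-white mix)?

Punnett square for RW × WW:
Offspring genotypes: 2 RW, 2 WW
Phenotype counts: 2 roan (bay-white mix), 2 white
roan (bay-white mix): 2 out of 4 → fraction 1/2
Expected count = 1/2 × 416 = 208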